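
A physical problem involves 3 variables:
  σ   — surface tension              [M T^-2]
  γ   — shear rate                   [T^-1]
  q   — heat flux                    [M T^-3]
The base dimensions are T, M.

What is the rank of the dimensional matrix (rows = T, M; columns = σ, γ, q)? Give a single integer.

Dimensional matrix (T×M by σ×γ×q):
  T: [-2 -1 -3]
  M: [ 1  0  1]
Echelon form has 2 nonzero rows (pivots: σ,γ)

2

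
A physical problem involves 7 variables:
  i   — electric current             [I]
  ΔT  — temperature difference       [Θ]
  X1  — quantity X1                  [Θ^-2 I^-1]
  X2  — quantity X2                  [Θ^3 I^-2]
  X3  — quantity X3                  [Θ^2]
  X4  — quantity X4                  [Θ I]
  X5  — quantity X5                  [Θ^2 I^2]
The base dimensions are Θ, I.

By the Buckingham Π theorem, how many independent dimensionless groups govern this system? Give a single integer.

5

Exponent matrix [Θ,I] × [i,ΔT,X1,X2,X3,X4,X5]:
  Θ: [ 0  1 -2  3  2  1  2]
  I: [ 1  0 -1 -2  0  1  2]
RREF → pivots at {i,ΔT} ⇒ r = 2
Π count = n − r = 7 − 2 = 5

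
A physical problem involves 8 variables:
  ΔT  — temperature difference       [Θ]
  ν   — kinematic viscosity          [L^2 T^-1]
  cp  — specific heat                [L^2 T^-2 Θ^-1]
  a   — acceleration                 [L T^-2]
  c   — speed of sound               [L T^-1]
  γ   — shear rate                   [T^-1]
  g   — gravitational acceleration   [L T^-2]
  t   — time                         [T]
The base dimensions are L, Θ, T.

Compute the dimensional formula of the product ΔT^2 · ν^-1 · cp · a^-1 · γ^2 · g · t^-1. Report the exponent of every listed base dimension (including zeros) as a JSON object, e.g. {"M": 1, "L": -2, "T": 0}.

Exponent matrix [L,Θ,T] × [ΔT,ν,cp,a,c,γ,g,t]:
  L: [ 0  2  2  1  1  0  1  0]
  Θ: [ 1  0 -1  0  0  0  0  0]
  T: [ 0 -1 -2 -2 -1 -1 -2  1]
  [L]: (2)·0+(-1)·2+(1)·2+(-1)·1+(2)·0+(1)·1+(-1)·0 = 0
  [Θ]: (2)·1+(-1)·0+(1)·-1+(-1)·0+(2)·0+(1)·0+(-1)·0 = 1
  [T]: (2)·0+(-1)·-1+(1)·-2+(-1)·-2+(2)·-1+(1)·-2+(-1)·1 = -4
⇒ Θ T^-4

{"L": 0, "Θ": 1, "T": -4}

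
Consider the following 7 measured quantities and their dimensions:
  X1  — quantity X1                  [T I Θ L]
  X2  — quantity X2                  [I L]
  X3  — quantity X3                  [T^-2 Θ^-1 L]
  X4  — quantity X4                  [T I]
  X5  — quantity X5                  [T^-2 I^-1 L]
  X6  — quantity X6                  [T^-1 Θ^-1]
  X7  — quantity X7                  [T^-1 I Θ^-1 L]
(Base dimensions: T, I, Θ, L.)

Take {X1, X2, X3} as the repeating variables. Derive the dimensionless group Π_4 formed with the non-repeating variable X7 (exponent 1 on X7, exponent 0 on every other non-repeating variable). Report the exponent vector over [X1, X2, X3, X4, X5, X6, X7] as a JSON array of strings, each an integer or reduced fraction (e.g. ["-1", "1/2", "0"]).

["1", "-2", "0", "0", "0", "0", "1"]

Exponent matrix [T,I,Θ,L] × [X1,X2,X3,X4,X5,X6,X7]:
  T: [ 1  0 -2  1 -2 -1 -1]
  I: [ 1  1  0  1 -1  0  1]
  Θ: [ 1  0 -1  0  0 -1 -1]
  L: [ 1  1  1  0  1  0  1]
Echelon form has 3 nonzero rows (pivots: X1,X2,X3)
Repeat: X1,X2,X3; free: X4,X5,X6,X7
RREF:
  r0: [   1    0    0   -1    2   -1   -1]
  r1: [   0    1    0    2   -3    1    2]
  r2: [   0    0    1   -1    2    0    0]
  r3: [   0    0    0    0    0    0    0]
Fix exponent of X7 at 1, X4 at 0, X5 at 0, X6 at 0; solve each RREF row for its pivot's exponent:
  r0: exp(X1) + (-1)·1 = 0 ⇒ exp(X1) = 1
  r1: exp(X2) + (2)·1 = 0 ⇒ exp(X2) = -2
  r2: exp(X3) + (0)·1 = 0 ⇒ exp(X3) = 0
Π_4 = X1 · X2^-2 · X7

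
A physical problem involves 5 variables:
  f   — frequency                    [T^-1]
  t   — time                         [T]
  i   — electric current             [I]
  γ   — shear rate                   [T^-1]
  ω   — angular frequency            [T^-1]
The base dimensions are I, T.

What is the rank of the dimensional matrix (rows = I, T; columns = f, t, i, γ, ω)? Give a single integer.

Exponent matrix [I,T] × [f,t,i,γ,ω]:
  I: [ 0  0  1  0  0]
  T: [-1  1  0 -1 -1]
Echelon form has 2 nonzero rows (pivots: f,i)

2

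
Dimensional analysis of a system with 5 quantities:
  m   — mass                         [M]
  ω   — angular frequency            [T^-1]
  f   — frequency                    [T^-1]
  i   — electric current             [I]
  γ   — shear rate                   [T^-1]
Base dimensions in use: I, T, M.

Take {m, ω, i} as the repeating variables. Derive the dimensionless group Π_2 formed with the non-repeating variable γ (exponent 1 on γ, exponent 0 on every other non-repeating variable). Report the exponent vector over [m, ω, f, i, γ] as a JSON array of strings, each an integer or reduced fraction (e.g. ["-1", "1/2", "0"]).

["0", "-1", "0", "0", "1"]

Exponent matrix [I,T,M] × [m,ω,f,i,γ]:
  I: [ 0  0  0  1  0]
  T: [ 0 -1 -1  0 -1]
  M: [ 1  0  0  0  0]
Row reduction gives pivot columns m,ω,i; rank = 3
Repeat: m,ω,i; free: f,γ
RREF:
  r0: [   1    0    0    0    0]
  r1: [   0    1    1    0    1]
  r2: [   0    0    0    1    0]
Fix exponent of γ at 1, f at 0; solve each RREF row for its pivot's exponent:
  r0: exp(m) + (0)·1 = 0 ⇒ exp(m) = 0
  r1: exp(ω) + (1)·1 = 0 ⇒ exp(ω) = -1
  r2: exp(i) + (0)·1 = 0 ⇒ exp(i) = 0
Π_2 = ω^-1 · γ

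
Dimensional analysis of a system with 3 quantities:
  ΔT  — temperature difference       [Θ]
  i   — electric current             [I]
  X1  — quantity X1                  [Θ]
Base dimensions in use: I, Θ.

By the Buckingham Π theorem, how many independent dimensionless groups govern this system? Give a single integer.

Dimensional matrix (I×Θ by ΔT×i×X1):
  I: [ 0  1  0]
  Θ: [ 1  0  1]
RREF → pivots at {ΔT,i} ⇒ r = 2
3 vars − rank 2 = 1 Π group

1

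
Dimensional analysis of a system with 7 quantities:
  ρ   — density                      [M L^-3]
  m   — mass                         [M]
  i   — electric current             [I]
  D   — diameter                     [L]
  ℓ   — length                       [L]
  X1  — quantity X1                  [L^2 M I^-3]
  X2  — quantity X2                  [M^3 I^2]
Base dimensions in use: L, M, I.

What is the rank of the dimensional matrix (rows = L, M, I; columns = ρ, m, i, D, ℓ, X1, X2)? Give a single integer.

Write exponents as rows L,M,I / cols ρ,m,i,D,ℓ,X1,X2:
  L: [-3  0  0  1  1  2  0]
  M: [ 1  1  0  0  0  1  3]
  I: [ 0  0  1  0  0 -3  2]
RREF → pivots at {ρ,m,i} ⇒ r = 3

3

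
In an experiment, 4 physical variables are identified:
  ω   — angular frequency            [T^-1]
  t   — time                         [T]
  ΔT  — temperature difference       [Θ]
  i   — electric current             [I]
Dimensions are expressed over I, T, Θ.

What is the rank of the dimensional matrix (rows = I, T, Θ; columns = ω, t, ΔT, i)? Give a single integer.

Write exponents as rows I,T,Θ / cols ω,t,ΔT,i:
  I: [ 0  0  0  1]
  T: [-1  1  0  0]
  Θ: [ 0  0  1  0]
Row reduction gives pivot columns ω,ΔT,i; rank = 3

3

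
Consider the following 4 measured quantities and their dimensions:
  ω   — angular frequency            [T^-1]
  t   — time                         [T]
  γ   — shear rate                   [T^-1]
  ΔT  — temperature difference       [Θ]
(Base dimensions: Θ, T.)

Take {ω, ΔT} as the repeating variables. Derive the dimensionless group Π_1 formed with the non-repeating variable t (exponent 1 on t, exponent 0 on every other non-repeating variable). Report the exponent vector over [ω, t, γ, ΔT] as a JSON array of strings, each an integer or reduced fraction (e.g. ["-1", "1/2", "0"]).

Write exponents as rows Θ,T / cols ω,t,γ,ΔT:
  Θ: [ 0  0  0  1]
  T: [-1  1 -1  0]
Row reduction gives pivot columns ω,ΔT; rank = 2
Pivot set = {ω,ΔT}, free = {t,γ}
RREF:
  r0: [   1   -1    1    0]
  r1: [   0    0    0    1]
Fix exponent of t at 1, γ at 0; solve each RREF row for its pivot's exponent:
  r0: exp(ω) + (-1)·1 = 0 ⇒ exp(ω) = 1
  r1: exp(ΔT) + (0)·1 = 0 ⇒ exp(ΔT) = 0
Π_1 = ω · t

["1", "1", "0", "0"]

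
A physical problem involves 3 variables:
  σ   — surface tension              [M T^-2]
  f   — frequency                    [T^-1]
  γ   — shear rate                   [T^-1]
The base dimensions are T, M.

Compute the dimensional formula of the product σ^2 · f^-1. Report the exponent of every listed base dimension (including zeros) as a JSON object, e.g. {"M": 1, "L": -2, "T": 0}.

{"T": -3, "M": 2}

Write exponents as rows T,M / cols σ,f,γ:
  T: [-2 -1 -1]
  M: [ 1  0  0]
  [T]: (2)·-2+(-1)·-1 = -3
  [M]: (2)·1+(-1)·0 = 2
⇒ T^-3 M^2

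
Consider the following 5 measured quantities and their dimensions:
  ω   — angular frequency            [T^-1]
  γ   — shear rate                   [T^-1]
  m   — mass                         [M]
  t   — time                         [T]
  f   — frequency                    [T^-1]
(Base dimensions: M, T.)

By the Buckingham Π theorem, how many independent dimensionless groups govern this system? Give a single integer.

Write exponents as rows M,T / cols ω,γ,m,t,f:
  M: [ 0  0  1  0  0]
  T: [-1 -1  0  1 -1]
RREF → pivots at {ω,m} ⇒ r = 2
Π count = n − r = 5 − 2 = 3

3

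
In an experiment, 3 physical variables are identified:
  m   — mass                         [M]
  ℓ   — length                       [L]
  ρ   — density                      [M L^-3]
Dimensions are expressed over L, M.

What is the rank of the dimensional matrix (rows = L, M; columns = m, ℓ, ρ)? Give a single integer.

2

Write exponents as rows L,M / cols m,ℓ,ρ:
  L: [ 0  1 -3]
  M: [ 1  0  1]
Row reduction gives pivot columns m,ℓ; rank = 2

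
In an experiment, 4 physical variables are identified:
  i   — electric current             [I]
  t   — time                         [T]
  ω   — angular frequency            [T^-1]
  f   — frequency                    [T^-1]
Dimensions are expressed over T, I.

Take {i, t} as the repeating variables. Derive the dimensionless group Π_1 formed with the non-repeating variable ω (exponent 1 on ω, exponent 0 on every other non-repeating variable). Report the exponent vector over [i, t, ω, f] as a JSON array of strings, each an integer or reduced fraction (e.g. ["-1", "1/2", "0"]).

Dimensional matrix (T×I by i×t×ω×f):
  T: [ 0  1 -1 -1]
  I: [ 1  0  0  0]
Row reduction gives pivot columns i,t; rank = 2
Repeat: i,t; free: ω,f
RREF:
  r0: [   1    0    0    0]
  r1: [   0    1   -1   -1]
Fix exponent of ω at 1, f at 0; solve each RREF row for its pivot's exponent:
  r0: exp(i) + (0)·1 = 0 ⇒ exp(i) = 0
  r1: exp(t) + (-1)·1 = 0 ⇒ exp(t) = 1
Π_1 = t · ω

["0", "1", "1", "0"]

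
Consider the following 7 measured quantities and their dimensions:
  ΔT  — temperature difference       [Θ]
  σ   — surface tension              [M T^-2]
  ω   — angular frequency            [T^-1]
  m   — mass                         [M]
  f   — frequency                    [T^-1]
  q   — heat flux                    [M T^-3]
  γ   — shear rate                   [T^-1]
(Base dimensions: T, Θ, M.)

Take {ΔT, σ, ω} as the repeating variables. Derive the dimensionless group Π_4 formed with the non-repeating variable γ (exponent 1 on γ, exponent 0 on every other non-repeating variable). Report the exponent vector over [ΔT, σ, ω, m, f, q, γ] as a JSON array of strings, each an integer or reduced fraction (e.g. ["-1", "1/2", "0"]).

["0", "0", "-1", "0", "0", "0", "1"]

Write exponents as rows T,Θ,M / cols ΔT,σ,ω,m,f,q,γ:
  T: [ 0 -2 -1  0 -1 -3 -1]
  Θ: [ 1  0  0  0  0  0  0]
  M: [ 0  1  0  1  0  1  0]
RREF → pivots at {ΔT,σ,ω} ⇒ r = 3
Repeat: ΔT,σ,ω; free: m,f,q,γ
RREF:
  r0: [   1    0    0    0    0    0    0]
  r1: [   0    1    0    1    0    1    0]
  r2: [   0    0    1   -2    1    1    1]
Fix exponent of γ at 1, m at 0, f at 0, q at 0; solve each RREF row for its pivot's exponent:
  r0: exp(ΔT) + (0)·1 = 0 ⇒ exp(ΔT) = 0
  r1: exp(σ) + (0)·1 = 0 ⇒ exp(σ) = 0
  r2: exp(ω) + (1)·1 = 0 ⇒ exp(ω) = -1
Π_4 = ω^-1 · γ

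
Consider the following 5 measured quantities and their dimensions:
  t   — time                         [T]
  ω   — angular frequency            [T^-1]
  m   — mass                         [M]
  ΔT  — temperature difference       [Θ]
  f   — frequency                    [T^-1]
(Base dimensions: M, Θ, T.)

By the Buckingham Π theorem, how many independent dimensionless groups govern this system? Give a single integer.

2

Write exponents as rows M,Θ,T / cols t,ω,m,ΔT,f:
  M: [ 0  0  1  0  0]
  Θ: [ 0  0  0  1  0]
  T: [ 1 -1  0  0 -1]
RREF → pivots at {t,m,ΔT} ⇒ r = 3
5 vars − rank 3 = 2 Π groups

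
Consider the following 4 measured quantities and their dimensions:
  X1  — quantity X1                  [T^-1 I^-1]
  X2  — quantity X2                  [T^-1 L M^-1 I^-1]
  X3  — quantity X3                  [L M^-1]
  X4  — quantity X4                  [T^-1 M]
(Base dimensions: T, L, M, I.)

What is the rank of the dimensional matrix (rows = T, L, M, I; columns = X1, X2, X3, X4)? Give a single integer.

3

Dimensional matrix (T×L×M×I by X1×X2×X3×X4):
  T: [-1 -1  0 -1]
  L: [ 0  1  1  0]
  M: [ 0 -1 -1  1]
  I: [-1 -1  0  0]
Echelon form has 3 nonzero rows (pivots: X1,X2,X4)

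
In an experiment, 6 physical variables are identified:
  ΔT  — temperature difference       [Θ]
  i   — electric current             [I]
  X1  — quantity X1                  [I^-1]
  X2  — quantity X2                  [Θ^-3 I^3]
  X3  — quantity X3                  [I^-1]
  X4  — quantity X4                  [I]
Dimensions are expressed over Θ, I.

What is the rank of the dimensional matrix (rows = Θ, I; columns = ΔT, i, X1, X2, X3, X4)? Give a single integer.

2

Dimensional matrix (Θ×I by ΔT×i×X1×X2×X3×X4):
  Θ: [ 1  0  0 -3  0  0]
  I: [ 0  1 -1  3 -1  1]
RREF → pivots at {ΔT,i} ⇒ r = 2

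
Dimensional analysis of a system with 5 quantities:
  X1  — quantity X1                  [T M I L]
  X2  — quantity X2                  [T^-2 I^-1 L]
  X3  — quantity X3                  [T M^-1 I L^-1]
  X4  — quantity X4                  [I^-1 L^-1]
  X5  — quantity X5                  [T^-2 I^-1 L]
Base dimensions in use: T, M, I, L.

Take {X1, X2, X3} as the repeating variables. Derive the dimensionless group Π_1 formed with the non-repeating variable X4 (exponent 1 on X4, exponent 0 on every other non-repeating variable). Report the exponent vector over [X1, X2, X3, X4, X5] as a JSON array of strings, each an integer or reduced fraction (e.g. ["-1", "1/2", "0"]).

["1", "1", "1", "1", "0"]

Dimensional matrix (T×M×I×L by X1×X2×X3×X4×X5):
  T: [ 1 -2  1  0 -2]
  M: [ 1  0 -1  0  0]
  I: [ 1 -1  1 -1 -1]
  L: [ 1  1 -1 -1  1]
Row reduction gives pivot columns X1,X2,X3; rank = 3
Pivot set = {X1,X2,X3}, free = {X4,X5}
RREF:
  r0: [   1    0    0   -1    0]
  r1: [   0    1    0   -1    1]
  r2: [   0    0    1   -1    0]
  r3: [   0    0    0    0    0]
Fix exponent of X4 at 1, X5 at 0; solve each RREF row for its pivot's exponent:
  r0: exp(X1) + (-1)·1 = 0 ⇒ exp(X1) = 1
  r1: exp(X2) + (-1)·1 = 0 ⇒ exp(X2) = 1
  r2: exp(X3) + (-1)·1 = 0 ⇒ exp(X3) = 1
Π_1 = X1 · X2 · X3 · X4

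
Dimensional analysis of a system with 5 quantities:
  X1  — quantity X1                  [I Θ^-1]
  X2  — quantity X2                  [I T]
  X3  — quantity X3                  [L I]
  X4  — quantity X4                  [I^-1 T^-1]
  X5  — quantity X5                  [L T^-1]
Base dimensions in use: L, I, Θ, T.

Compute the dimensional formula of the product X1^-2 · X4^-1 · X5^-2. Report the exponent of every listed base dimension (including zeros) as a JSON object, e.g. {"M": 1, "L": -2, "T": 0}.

Dimensional matrix (L×I×Θ×T by X1×X2×X3×X4×X5):
  L: [ 0  0  1  0  1]
  I: [ 1  1  1 -1  0]
  Θ: [-1  0  0  0  0]
  T: [ 0  1  0 -1 -1]
  [L]: (-2)·0+(-1)·0+(-2)·1 = -2
  [I]: (-2)·1+(-1)·-1+(-2)·0 = -1
  [Θ]: (-2)·-1+(-1)·0+(-2)·0 = 2
  [T]: (-2)·0+(-1)·-1+(-2)·-1 = 3
⇒ L^-2 I^-1 Θ^2 T^3

{"L": -2, "I": -1, "Θ": 2, "T": 3}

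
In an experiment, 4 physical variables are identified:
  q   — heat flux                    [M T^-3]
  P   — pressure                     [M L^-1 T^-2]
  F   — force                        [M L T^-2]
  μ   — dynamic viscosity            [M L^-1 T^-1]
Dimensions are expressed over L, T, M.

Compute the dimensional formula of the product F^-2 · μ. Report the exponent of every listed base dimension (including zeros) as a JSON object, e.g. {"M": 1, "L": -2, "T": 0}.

Exponent matrix [L,T,M] × [q,P,F,μ]:
  L: [ 0 -1  1 -1]
  T: [-3 -2 -2 -1]
  M: [ 1  1  1  1]
  [L]: (-2)·1+(1)·-1 = -3
  [T]: (-2)·-2+(1)·-1 = 3
  [M]: (-2)·1+(1)·1 = -1
⇒ L^-3 T^3 M^-1

{"L": -3, "T": 3, "M": -1}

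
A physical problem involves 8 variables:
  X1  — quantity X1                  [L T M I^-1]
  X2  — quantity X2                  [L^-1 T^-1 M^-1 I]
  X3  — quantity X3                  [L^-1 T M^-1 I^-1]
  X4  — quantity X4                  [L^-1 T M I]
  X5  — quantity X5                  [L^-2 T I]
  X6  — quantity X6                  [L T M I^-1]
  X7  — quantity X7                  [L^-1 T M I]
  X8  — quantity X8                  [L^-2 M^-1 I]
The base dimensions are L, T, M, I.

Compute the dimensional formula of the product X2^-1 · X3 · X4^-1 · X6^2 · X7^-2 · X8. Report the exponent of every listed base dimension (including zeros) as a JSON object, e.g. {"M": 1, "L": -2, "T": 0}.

{"L": 3, "T": 1, "M": -2, "I": -6}

Write exponents as rows L,T,M,I / cols X1,X2,X3,X4,X5,X6,X7,X8:
  L: [ 1 -1 -1 -1 -2  1 -1 -2]
  T: [ 1 -1  1  1  1  1  1  0]
  M: [ 1 -1 -1  1  0  1  1 -1]
  I: [-1  1 -1  1  1 -1  1  1]
  [L]: (-1)·-1+(1)·-1+(-1)·-1+(2)·1+(-2)·-1+(1)·-2 = 3
  [T]: (-1)·-1+(1)·1+(-1)·1+(2)·1+(-2)·1+(1)·0 = 1
  [M]: (-1)·-1+(1)·-1+(-1)·1+(2)·1+(-2)·1+(1)·-1 = -2
  [I]: (-1)·1+(1)·-1+(-1)·1+(2)·-1+(-2)·1+(1)·1 = -6
⇒ L^3 T M^-2 I^-6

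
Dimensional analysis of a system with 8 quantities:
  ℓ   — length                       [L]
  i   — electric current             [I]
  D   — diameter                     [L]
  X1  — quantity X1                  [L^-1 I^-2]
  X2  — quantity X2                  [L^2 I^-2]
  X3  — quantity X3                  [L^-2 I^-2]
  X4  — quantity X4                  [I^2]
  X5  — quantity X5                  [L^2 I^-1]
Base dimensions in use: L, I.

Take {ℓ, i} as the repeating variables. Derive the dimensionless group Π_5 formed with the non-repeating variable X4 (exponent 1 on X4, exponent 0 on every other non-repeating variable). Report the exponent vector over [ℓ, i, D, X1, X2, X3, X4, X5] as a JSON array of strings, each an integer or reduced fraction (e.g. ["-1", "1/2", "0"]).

Write exponents as rows L,I / cols ℓ,i,D,X1,X2,X3,X4,X5:
  L: [ 1  0  1 -1  2 -2  0  2]
  I: [ 0  1  0 -2 -2 -2  2 -1]
Echelon form has 2 nonzero rows (pivots: ℓ,i)
Repeat: ℓ,i; free: D,X1,X2,X3,X4,X5
RREF:
  r0: [   1    0    1   -1    2   -2    0    2]
  r1: [   0    1    0   -2   -2   -2    2   -1]
Fix exponent of X4 at 1, D at 0, X1 at 0, X2 at 0, X3 at 0, X5 at 0; solve each RREF row for its pivot's exponent:
  r0: exp(ℓ) + (0)·1 = 0 ⇒ exp(ℓ) = 0
  r1: exp(i) + (2)·1 = 0 ⇒ exp(i) = -2
Π_5 = i^-2 · X4

["0", "-2", "0", "0", "0", "0", "1", "0"]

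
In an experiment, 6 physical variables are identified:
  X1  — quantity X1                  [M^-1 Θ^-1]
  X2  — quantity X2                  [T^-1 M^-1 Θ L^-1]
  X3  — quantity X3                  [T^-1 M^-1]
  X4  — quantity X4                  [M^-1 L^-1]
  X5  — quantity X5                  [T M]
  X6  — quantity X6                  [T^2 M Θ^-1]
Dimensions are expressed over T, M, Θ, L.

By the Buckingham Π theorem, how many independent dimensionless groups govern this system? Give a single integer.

Dimensional matrix (T×M×Θ×L by X1×X2×X3×X4×X5×X6):
  T: [ 0 -1 -1  0  1  2]
  M: [-1 -1 -1 -1  1  1]
  Θ: [-1  1  0  0  0 -1]
  L: [ 0 -1  0 -1  0  0]
Row reduction gives pivot columns X1,X2,X3; rank = 3
Π count = n − r = 6 − 3 = 3

3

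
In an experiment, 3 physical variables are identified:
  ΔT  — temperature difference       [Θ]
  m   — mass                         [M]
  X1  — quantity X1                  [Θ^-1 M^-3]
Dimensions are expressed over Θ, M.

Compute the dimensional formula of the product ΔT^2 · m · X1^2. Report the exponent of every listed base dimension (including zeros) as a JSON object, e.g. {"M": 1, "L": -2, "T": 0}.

{"Θ": 0, "M": -5}

Dimensional matrix (Θ×M by ΔT×m×X1):
  Θ: [ 1  0 -1]
  M: [ 0  1 -3]
  [Θ]: (2)·1+(1)·0+(2)·-1 = 0
  [M]: (2)·0+(1)·1+(2)·-3 = -5
⇒ M^-5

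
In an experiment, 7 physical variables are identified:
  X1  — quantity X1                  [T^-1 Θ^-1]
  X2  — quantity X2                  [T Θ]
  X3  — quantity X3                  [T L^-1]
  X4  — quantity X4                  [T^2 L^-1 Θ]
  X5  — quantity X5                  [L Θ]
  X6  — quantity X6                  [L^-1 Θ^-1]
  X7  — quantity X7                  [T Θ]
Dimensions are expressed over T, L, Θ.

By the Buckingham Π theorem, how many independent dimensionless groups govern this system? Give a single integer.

5

Write exponents as rows T,L,Θ / cols X1,X2,X3,X4,X5,X6,X7:
  T: [-1  1  1  2  0  0  1]
  L: [ 0  0 -1 -1  1 -1  0]
  Θ: [-1  1  0  1  1 -1  1]
Echelon form has 2 nonzero rows (pivots: X1,X3)
n=7, r=2 ⇒ 5 dimensionless groups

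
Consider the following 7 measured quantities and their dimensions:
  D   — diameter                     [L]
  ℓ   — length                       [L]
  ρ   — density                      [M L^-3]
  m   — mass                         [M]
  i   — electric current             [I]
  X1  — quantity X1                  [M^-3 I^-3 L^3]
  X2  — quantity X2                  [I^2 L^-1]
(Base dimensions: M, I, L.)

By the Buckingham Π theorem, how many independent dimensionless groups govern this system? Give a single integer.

Exponent matrix [M,I,L] × [D,ℓ,ρ,m,i,X1,X2]:
  M: [ 0  0  1  1  0 -3  0]
  I: [ 0  0  0  0  1 -3  2]
  L: [ 1  1 -3  0  0  3 -1]
Echelon form has 3 nonzero rows (pivots: D,ρ,i)
n=7, r=3 ⇒ 4 dimensionless groups

4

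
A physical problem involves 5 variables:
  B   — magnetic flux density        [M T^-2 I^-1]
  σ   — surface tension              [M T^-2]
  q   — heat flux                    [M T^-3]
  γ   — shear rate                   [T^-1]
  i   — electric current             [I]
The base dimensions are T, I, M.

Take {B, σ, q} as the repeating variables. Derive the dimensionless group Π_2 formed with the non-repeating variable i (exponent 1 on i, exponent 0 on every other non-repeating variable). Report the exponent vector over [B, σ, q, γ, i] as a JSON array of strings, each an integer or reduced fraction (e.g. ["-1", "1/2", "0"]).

["1", "-1", "0", "0", "1"]

Dimensional matrix (T×I×M by B×σ×q×γ×i):
  T: [-2 -2 -3 -1  0]
  I: [-1  0  0  0  1]
  M: [ 1  1  1  0  0]
Echelon form has 3 nonzero rows (pivots: B,σ,q)
Pivot set = {B,σ,q}, free = {γ,i}
RREF:
  r0: [   1    0    0    0   -1]
  r1: [   0    1    0   -1    1]
  r2: [   0    0    1    1    0]
Fix exponent of i at 1, γ at 0; solve each RREF row for its pivot's exponent:
  r0: exp(B) + (-1)·1 = 0 ⇒ exp(B) = 1
  r1: exp(σ) + (1)·1 = 0 ⇒ exp(σ) = -1
  r2: exp(q) + (0)·1 = 0 ⇒ exp(q) = 0
Π_2 = B · σ^-1 · i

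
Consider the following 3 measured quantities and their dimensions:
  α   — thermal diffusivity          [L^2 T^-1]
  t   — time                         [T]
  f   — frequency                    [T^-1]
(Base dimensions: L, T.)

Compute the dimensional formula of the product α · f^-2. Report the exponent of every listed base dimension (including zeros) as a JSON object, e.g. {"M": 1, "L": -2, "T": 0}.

{"L": 2, "T": 1}

Dimensional matrix (L×T by α×t×f):
  L: [ 2  0  0]
  T: [-1  1 -1]
  [L]: (1)·2+(-2)·0 = 2
  [T]: (1)·-1+(-2)·-1 = 1
⇒ L^2 T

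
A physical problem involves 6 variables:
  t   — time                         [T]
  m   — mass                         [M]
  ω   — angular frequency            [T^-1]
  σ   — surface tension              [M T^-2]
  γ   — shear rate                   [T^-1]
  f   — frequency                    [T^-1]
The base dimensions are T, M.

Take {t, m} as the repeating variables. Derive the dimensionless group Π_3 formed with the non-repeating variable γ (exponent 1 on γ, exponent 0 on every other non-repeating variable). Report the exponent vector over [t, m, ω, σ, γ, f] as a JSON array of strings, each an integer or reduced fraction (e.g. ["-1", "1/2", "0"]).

Write exponents as rows T,M / cols t,m,ω,σ,γ,f:
  T: [ 1  0 -1 -2 -1 -1]
  M: [ 0  1  0  1  0  0]
Echelon form has 2 nonzero rows (pivots: t,m)
Repeat: t,m; free: ω,σ,γ,f
RREF:
  r0: [   1    0   -1   -2   -1   -1]
  r1: [   0    1    0    1    0    0]
Fix exponent of γ at 1, ω at 0, σ at 0, f at 0; solve each RREF row for its pivot's exponent:
  r0: exp(t) + (-1)·1 = 0 ⇒ exp(t) = 1
  r1: exp(m) + (0)·1 = 0 ⇒ exp(m) = 0
Π_3 = t · γ

["1", "0", "0", "0", "1", "0"]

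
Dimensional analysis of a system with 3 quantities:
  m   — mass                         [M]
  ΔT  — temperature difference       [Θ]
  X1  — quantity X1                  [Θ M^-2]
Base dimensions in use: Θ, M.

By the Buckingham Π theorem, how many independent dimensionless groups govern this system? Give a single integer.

1

Write exponents as rows Θ,M / cols m,ΔT,X1:
  Θ: [ 0  1  1]
  M: [ 1  0 -2]
Row reduction gives pivot columns m,ΔT; rank = 2
Π count = n − r = 3 − 2 = 1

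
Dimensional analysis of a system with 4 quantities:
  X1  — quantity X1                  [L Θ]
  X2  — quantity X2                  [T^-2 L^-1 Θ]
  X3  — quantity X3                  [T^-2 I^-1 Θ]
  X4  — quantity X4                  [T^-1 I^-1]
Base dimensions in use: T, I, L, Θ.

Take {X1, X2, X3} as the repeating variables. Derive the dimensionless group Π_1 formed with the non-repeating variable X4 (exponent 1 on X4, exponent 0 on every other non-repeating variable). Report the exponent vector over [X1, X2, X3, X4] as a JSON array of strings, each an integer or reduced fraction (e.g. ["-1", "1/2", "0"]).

Write exponents as rows T,I,L,Θ / cols X1,X2,X3,X4:
  T: [ 0 -2 -2 -1]
  I: [ 0  0 -1 -1]
  L: [ 1 -1  0  0]
  Θ: [ 1  1  1  0]
RREF → pivots at {X1,X2,X3} ⇒ r = 3
Repeat: X1,X2,X3; free: X4
RREF:
  r0: [   1    0    0 -1/2]
  r1: [   0    1    0 -1/2]
  r2: [   0    0    1    1]
  r3: [   0    0    0    0]
Fix exponent of X4 at 1; solve each RREF row for its pivot's exponent:
  r0: exp(X1) + (-1/2)·1 = 0 ⇒ exp(X1) = 1/2
  r1: exp(X2) + (-1/2)·1 = 0 ⇒ exp(X2) = 1/2
  r2: exp(X3) + (1)·1 = 0 ⇒ exp(X3) = -1
Π_1 = X1^(1/2) · X2^(1/2) · X3^-1 · X4

["1/2", "1/2", "-1", "1"]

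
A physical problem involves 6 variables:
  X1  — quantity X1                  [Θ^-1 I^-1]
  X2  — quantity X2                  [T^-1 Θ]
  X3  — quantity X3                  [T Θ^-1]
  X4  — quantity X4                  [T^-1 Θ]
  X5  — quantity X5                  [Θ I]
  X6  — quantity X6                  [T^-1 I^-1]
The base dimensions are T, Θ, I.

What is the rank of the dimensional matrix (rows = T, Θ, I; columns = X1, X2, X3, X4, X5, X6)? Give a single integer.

Exponent matrix [T,Θ,I] × [X1,X2,X3,X4,X5,X6]:
  T: [ 0 -1  1 -1  0 -1]
  Θ: [-1  1 -1  1  1  0]
  I: [-1  0  0  0  1 -1]
RREF → pivots at {X1,X2} ⇒ r = 2

2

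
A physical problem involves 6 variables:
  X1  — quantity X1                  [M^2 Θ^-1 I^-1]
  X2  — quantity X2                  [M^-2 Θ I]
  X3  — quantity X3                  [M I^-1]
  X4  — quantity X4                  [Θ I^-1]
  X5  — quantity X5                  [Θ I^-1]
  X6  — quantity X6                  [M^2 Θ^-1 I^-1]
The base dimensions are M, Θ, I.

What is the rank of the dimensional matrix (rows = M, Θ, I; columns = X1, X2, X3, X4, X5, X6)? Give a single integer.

2

Dimensional matrix (M×Θ×I by X1×X2×X3×X4×X5×X6):
  M: [ 2 -2  1  0  0  2]
  Θ: [-1  1  0  1  1 -1]
  I: [-1  1 -1 -1 -1 -1]
Row reduction gives pivot columns X1,X3; rank = 2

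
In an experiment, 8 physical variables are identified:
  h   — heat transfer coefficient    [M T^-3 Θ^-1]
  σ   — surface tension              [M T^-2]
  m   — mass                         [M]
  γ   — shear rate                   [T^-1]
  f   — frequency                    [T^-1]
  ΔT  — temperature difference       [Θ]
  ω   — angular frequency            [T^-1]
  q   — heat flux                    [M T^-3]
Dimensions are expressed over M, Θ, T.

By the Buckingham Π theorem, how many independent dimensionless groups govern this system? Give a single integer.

Dimensional matrix (M×Θ×T by h×σ×m×γ×f×ΔT×ω×q):
  M: [ 1  1  1  0  0  0  0  1]
  Θ: [-1  0  0  0  0  1  0  0]
  T: [-3 -2  0 -1 -1  0 -1 -3]
Echelon form has 3 nonzero rows (pivots: h,σ,m)
n=8, r=3 ⇒ 5 dimensionless groups

5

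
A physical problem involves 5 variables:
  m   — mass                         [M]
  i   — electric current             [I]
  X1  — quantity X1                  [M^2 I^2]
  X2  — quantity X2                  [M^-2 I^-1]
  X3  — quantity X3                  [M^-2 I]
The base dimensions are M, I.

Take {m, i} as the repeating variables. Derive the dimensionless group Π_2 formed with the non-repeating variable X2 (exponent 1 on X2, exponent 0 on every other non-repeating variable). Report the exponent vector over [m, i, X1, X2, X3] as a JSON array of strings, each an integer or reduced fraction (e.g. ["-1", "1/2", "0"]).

Dimensional matrix (M×I by m×i×X1×X2×X3):
  M: [ 1  0  2 -2 -2]
  I: [ 0  1  2 -1  1]
Echelon form has 2 nonzero rows (pivots: m,i)
Repeat: m,i; free: X1,X2,X3
RREF:
  r0: [   1    0    2   -2   -2]
  r1: [   0    1    2   -1    1]
Fix exponent of X2 at 1, X1 at 0, X3 at 0; solve each RREF row for its pivot's exponent:
  r0: exp(m) + (-2)·1 = 0 ⇒ exp(m) = 2
  r1: exp(i) + (-1)·1 = 0 ⇒ exp(i) = 1
Π_2 = m^2 · i · X2

["2", "1", "0", "1", "0"]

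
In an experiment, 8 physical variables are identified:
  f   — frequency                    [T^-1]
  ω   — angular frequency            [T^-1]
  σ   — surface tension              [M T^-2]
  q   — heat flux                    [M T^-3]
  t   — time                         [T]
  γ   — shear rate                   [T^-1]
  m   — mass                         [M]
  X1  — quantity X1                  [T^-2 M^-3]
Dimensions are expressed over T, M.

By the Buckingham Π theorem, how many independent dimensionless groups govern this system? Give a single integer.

6

Dimensional matrix (T×M by f×ω×σ×q×t×γ×m×X1):
  T: [-1 -1 -2 -3  1 -1  0 -2]
  M: [ 0  0  1  1  0  0  1 -3]
Echelon form has 2 nonzero rows (pivots: f,σ)
8 vars − rank 2 = 6 Π groups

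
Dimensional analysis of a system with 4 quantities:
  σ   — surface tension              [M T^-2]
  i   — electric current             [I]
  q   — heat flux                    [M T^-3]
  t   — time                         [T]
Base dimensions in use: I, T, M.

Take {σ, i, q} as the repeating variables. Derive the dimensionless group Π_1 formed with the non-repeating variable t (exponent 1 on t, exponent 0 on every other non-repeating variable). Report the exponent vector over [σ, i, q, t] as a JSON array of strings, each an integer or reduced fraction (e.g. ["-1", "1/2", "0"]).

Dimensional matrix (I×T×M by σ×i×q×t):
  I: [ 0  1  0  0]
  T: [-2  0 -3  1]
  M: [ 1  0  1  0]
RREF → pivots at {σ,i,q} ⇒ r = 3
Pivot set = {σ,i,q}, free = {t}
RREF:
  r0: [   1    0    0    1]
  r1: [   0    1    0    0]
  r2: [   0    0    1   -1]
Fix exponent of t at 1; solve each RREF row for its pivot's exponent:
  r0: exp(σ) + (1)·1 = 0 ⇒ exp(σ) = -1
  r1: exp(i) + (0)·1 = 0 ⇒ exp(i) = 0
  r2: exp(q) + (-1)·1 = 0 ⇒ exp(q) = 1
Π_1 = σ^-1 · q · t

["-1", "0", "1", "1"]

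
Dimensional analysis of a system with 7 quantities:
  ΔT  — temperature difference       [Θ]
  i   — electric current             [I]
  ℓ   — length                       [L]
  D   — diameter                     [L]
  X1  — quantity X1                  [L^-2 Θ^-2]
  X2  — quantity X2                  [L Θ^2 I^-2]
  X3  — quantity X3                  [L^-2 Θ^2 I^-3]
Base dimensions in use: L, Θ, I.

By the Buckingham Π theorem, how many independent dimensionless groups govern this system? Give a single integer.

Dimensional matrix (L×Θ×I by ΔT×i×ℓ×D×X1×X2×X3):
  L: [ 0  0  1  1 -2  1 -2]
  Θ: [ 1  0  0  0 -2  2  2]
  I: [ 0  1  0  0  0 -2 -3]
Echelon form has 3 nonzero rows (pivots: ΔT,i,ℓ)
n=7, r=3 ⇒ 4 dimensionless groups

4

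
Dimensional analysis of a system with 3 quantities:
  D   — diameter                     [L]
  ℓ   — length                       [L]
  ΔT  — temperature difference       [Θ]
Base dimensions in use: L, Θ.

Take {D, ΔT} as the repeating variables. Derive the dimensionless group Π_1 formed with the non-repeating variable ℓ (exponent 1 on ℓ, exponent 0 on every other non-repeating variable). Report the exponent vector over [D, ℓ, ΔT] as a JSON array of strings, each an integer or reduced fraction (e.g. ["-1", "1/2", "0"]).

Dimensional matrix (L×Θ by D×ℓ×ΔT):
  L: [ 1  1  0]
  Θ: [ 0  0  1]
Row reduction gives pivot columns D,ΔT; rank = 2
Repeat: D,ΔT; free: ℓ
RREF:
  r0: [   1    1    0]
  r1: [   0    0    1]
Fix exponent of ℓ at 1; solve each RREF row for its pivot's exponent:
  r0: exp(D) + (1)·1 = 0 ⇒ exp(D) = -1
  r1: exp(ΔT) + (0)·1 = 0 ⇒ exp(ΔT) = 0
Π_1 = D^-1 · ℓ

["-1", "1", "0"]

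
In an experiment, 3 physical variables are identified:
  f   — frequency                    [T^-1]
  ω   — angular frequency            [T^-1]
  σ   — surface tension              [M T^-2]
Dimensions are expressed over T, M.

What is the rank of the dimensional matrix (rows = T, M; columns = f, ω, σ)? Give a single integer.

Exponent matrix [T,M] × [f,ω,σ]:
  T: [-1 -1 -2]
  M: [ 0  0  1]
RREF → pivots at {f,σ} ⇒ r = 2

2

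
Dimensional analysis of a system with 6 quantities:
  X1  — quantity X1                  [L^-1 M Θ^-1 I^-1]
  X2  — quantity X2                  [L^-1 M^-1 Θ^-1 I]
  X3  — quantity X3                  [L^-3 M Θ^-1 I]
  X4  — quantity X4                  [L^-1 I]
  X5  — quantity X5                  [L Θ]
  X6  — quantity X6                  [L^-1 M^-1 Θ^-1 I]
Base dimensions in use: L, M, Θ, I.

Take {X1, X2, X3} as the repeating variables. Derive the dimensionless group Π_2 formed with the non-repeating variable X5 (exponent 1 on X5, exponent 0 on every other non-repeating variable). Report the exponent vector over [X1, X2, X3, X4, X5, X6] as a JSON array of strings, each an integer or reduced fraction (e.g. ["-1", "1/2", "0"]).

Exponent matrix [L,M,Θ,I] × [X1,X2,X3,X4,X5,X6]:
  L: [-1 -1 -3 -1  1 -1]
  M: [ 1 -1  1  0  0 -1]
  Θ: [-1 -1 -1  0  1 -1]
  I: [-1  1  1  1  0  1]
Echelon form has 3 nonzero rows (pivots: X1,X2,X3)
Repeat: X1,X2,X3; free: X4,X5,X6
RREF:
  r0: [   1    0    0 -1/2 -1/2    0]
  r1: [   0    1    0    0 -1/2    1]
  r2: [   0    0    1  1/2    0    0]
  r3: [   0    0    0    0    0    0]
Fix exponent of X5 at 1, X4 at 0, X6 at 0; solve each RREF row for its pivot's exponent:
  r0: exp(X1) + (-1/2)·1 = 0 ⇒ exp(X1) = 1/2
  r1: exp(X2) + (-1/2)·1 = 0 ⇒ exp(X2) = 1/2
  r2: exp(X3) + (0)·1 = 0 ⇒ exp(X3) = 0
Π_2 = X1^(1/2) · X2^(1/2) · X5

["1/2", "1/2", "0", "0", "1", "0"]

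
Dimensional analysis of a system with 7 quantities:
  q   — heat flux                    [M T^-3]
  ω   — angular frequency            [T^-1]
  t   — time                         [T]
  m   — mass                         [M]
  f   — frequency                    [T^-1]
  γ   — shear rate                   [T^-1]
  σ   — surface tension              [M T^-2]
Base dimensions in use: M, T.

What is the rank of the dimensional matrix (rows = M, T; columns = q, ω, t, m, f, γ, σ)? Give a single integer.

Dimensional matrix (M×T by q×ω×t×m×f×γ×σ):
  M: [ 1  0  0  1  0  0  1]
  T: [-3 -1  1  0 -1 -1 -2]
Row reduction gives pivot columns q,ω; rank = 2

2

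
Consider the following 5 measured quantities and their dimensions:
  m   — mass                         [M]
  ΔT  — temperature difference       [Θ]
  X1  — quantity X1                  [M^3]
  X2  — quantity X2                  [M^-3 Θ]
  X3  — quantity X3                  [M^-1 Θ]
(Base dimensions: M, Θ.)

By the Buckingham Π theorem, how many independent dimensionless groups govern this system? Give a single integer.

3

Dimensional matrix (M×Θ by m×ΔT×X1×X2×X3):
  M: [ 1  0  3 -3 -1]
  Θ: [ 0  1  0  1  1]
RREF → pivots at {m,ΔT} ⇒ r = 2
Π count = n − r = 5 − 2 = 3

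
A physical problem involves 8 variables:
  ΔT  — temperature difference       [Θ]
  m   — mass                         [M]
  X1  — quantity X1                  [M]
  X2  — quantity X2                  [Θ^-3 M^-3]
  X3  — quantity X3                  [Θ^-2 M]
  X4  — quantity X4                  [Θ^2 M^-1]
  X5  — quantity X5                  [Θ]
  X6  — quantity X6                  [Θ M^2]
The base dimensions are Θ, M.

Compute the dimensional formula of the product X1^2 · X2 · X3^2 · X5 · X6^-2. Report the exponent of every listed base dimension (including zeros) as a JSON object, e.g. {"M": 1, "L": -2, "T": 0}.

{"Θ": -8, "M": -3}

Write exponents as rows Θ,M / cols ΔT,m,X1,X2,X3,X4,X5,X6:
  Θ: [ 1  0  0 -3 -2  2  1  1]
  M: [ 0  1  1 -3  1 -1  0  2]
  [Θ]: (2)·0+(1)·-3+(2)·-2+(1)·1+(-2)·1 = -8
  [M]: (2)·1+(1)·-3+(2)·1+(1)·0+(-2)·2 = -3
⇒ Θ^-8 M^-3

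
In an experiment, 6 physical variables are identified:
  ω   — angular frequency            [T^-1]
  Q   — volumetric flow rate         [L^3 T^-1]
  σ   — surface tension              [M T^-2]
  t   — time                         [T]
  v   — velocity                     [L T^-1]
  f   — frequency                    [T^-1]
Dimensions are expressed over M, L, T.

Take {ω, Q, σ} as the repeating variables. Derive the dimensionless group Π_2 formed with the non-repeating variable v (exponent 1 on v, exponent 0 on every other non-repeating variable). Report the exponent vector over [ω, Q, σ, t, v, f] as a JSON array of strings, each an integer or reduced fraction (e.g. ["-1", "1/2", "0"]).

["-2/3", "-1/3", "0", "0", "1", "0"]

Dimensional matrix (M×L×T by ω×Q×σ×t×v×f):
  M: [ 0  0  1  0  0  0]
  L: [ 0  3  0  0  1  0]
  T: [-1 -1 -2  1 -1 -1]
Row reduction gives pivot columns ω,Q,σ; rank = 3
Pivot set = {ω,Q,σ}, free = {t,v,f}
RREF:
  r0: [   1    0    0   -1  2/3    1]
  r1: [   0    1    0    0  1/3    0]
  r2: [   0    0    1    0    0    0]
Fix exponent of v at 1, t at 0, f at 0; solve each RREF row for its pivot's exponent:
  r0: exp(ω) + (2/3)·1 = 0 ⇒ exp(ω) = -2/3
  r1: exp(Q) + (1/3)·1 = 0 ⇒ exp(Q) = -1/3
  r2: exp(σ) + (0)·1 = 0 ⇒ exp(σ) = 0
Π_2 = ω^(-2/3) · Q^(-1/3) · v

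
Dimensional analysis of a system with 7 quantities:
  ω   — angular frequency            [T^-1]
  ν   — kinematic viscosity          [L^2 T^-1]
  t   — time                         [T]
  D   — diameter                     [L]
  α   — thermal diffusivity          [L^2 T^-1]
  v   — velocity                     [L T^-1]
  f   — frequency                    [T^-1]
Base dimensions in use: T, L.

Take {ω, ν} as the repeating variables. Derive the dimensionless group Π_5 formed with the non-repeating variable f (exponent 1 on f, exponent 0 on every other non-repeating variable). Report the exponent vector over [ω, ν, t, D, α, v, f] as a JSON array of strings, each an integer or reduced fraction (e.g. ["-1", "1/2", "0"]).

["-1", "0", "0", "0", "0", "0", "1"]

Write exponents as rows T,L / cols ω,ν,t,D,α,v,f:
  T: [-1 -1  1  0 -1 -1 -1]
  L: [ 0  2  0  1  2  1  0]
RREF → pivots at {ω,ν} ⇒ r = 2
Pivot set = {ω,ν}, free = {t,D,α,v,f}
RREF:
  r0: [   1    0   -1 -1/2    0  1/2    1]
  r1: [   0    1    0  1/2    1  1/2    0]
Fix exponent of f at 1, t at 0, D at 0, α at 0, v at 0; solve each RREF row for its pivot's exponent:
  r0: exp(ω) + (1)·1 = 0 ⇒ exp(ω) = -1
  r1: exp(ν) + (0)·1 = 0 ⇒ exp(ν) = 0
Π_5 = ω^-1 · f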